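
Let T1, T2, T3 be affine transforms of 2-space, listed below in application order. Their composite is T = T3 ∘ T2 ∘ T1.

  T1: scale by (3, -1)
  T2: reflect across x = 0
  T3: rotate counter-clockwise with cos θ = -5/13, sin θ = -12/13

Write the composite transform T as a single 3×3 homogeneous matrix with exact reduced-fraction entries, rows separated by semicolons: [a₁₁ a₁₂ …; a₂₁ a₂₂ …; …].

T1 = [3 0 0; 0 -1 0; 0 0 1]
T2·T1 = [-3 0 0; 0 -1 0; 0 0 1]
T3·…·T1 = [15/13 -12/13 0; 36/13 5/13 0; 0 0 1]

T = [15/13 -12/13 0; 36/13 5/13 0; 0 0 1]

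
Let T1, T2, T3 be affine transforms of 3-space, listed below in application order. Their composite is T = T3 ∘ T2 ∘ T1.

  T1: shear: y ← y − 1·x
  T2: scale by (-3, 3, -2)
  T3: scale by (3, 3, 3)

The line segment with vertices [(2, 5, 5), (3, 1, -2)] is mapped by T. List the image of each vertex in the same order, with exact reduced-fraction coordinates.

image vertices: (-18, 27, -30), (-27, -18, 12)

T1 shear: y ← y − 1·x: (2, 5, 5) → (2, 3, 5); (3, 1, -2) → (3, -2, -2)
T2 scale by (-3, 3, -2): (2, 3, 5) → (-6, 9, -10); (3, -2, -2) → (-9, -6, 4)
T3 scale by (3, 3, 3): (-6, 9, -10) → (-18, 27, -30); (-9, -6, 4) → (-27, -18, 12)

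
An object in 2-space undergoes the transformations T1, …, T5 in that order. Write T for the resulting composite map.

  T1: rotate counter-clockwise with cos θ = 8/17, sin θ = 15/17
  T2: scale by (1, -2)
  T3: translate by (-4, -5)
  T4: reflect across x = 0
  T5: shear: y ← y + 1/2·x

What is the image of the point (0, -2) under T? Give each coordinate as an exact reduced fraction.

T(p) = (38/17, -2)

T1 rotate counter-clockwise with cos θ = 8/17, sin θ = 15/17: (0, -2) → (30/17, -16/17)
T2 scale by (1, -2): (30/17, -16/17) → (30/17, 32/17)
T3 translate by (-4, -5): (30/17, 32/17) → (-38/17, -53/17)
T4 reflect across x = 0: (-38/17, -53/17) → (38/17, -53/17)
T5 shear: y ← y + 1/2·x: (38/17, -53/17) → (38/17, -2)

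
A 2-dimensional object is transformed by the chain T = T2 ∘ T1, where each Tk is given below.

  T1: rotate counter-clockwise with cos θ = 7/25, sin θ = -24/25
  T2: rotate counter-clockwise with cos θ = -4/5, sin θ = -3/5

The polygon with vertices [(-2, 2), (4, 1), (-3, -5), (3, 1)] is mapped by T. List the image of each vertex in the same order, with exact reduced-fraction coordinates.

image vertices: (2/5, -14/5), (-19/5, 8/5), (27/5, 11/5), (-3, 1)

T1 rotate counter-clockwise with cos θ = 7/25, sin θ = -24/25: (-2, 2) → (34/25, 62/25); (4, 1) → (52/25, -89/25); (-3, -5) → (-141/25, 37/25); (3, 1) → (9/5, -13/5)
T2 rotate counter-clockwise with cos θ = -4/5, sin θ = -3/5: (34/25, 62/25) → (2/5, -14/5); (52/25, -89/25) → (-19/5, 8/5); (-141/25, 37/25) → (27/5, 11/5); (9/5, -13/5) → (-3, 1)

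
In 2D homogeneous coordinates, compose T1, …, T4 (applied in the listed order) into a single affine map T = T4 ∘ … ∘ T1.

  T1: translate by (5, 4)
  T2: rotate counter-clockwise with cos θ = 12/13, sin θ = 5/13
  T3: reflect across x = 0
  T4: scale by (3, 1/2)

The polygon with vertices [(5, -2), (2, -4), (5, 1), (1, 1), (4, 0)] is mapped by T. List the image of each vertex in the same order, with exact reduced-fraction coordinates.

T1 translate by (5, 4): (5, -2) → (10, 2); (2, -4) → (7, 0); (5, 1) → (10, 5); (1, 1) → (6, 5); (4, 0) → (9, 4)
T2 rotate counter-clockwise with cos θ = 12/13, sin θ = 5/13: (10, 2) → (110/13, 74/13); (7, 0) → (84/13, 35/13); (10, 5) → (95/13, 110/13); (6, 5) → (47/13, 90/13); (9, 4) → (88/13, 93/13)
T3 reflect across x = 0: (110/13, 74/13) → (-110/13, 74/13); (84/13, 35/13) → (-84/13, 35/13); (95/13, 110/13) → (-95/13, 110/13); (47/13, 90/13) → (-47/13, 90/13); (88/13, 93/13) → (-88/13, 93/13)
T4 scale by (3, 1/2): (-110/13, 74/13) → (-330/13, 37/13); (-84/13, 35/13) → (-252/13, 35/26); (-95/13, 110/13) → (-285/13, 55/13); (-47/13, 90/13) → (-141/13, 45/13); (-88/13, 93/13) → (-264/13, 93/26)

image vertices: (-330/13, 37/13), (-252/13, 35/26), (-285/13, 55/13), (-141/13, 45/13), (-264/13, 93/26)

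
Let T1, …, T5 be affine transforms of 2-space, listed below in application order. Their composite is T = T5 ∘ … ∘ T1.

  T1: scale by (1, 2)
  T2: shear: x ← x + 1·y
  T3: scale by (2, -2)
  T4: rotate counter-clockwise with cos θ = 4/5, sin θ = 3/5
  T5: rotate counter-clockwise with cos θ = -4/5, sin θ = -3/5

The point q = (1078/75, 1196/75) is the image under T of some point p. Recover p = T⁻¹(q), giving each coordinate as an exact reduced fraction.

p = (-5, -7/3)

T1 = [1 0 0; 0 2 0; 0 0 1]
T2·T1 = [1 2 0; 0 2 0; 0 0 1]
T3·…·T1 = [2 4 0; 0 -4 0; 0 0 1]
T4·…·T1 = [8/5 28/5 0; 6/5 -4/5 0; 0 0 1]
T5·…·T1 = [-14/25 -124/25 0; -48/25 -68/25 0; 0 0 1]
det M = -8; M⁻¹ = [17/50 -31/50 0; -6/25 7/100 0; 0 0 1]
M⁻¹ · (1078/75, 1196/75)ᵀ = (-5, -7/3)ᵀ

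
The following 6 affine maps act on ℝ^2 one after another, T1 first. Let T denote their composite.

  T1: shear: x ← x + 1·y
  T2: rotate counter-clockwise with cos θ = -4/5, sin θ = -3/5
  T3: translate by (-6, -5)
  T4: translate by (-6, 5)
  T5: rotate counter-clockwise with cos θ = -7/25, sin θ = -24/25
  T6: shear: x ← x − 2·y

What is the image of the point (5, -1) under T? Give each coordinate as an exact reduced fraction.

T1 shear: x ← x + 1·y: (5, -1) → (4, -1)
T2 rotate counter-clockwise with cos θ = -4/5, sin θ = -3/5: (4, -1) → (-19/5, -8/5)
T3 translate by (-6, -5): (-19/5, -8/5) → (-49/5, -33/5)
T4 translate by (-6, 5): (-49/5, -33/5) → (-79/5, -8/5)
T5 rotate counter-clockwise with cos θ = -7/25, sin θ = -24/25: (-79/5, -8/5) → (361/125, 1952/125)
T6 shear: x ← x − 2·y: (361/125, 1952/125) → (-3543/125, 1952/125)

T(p) = (-3543/125, 1952/125)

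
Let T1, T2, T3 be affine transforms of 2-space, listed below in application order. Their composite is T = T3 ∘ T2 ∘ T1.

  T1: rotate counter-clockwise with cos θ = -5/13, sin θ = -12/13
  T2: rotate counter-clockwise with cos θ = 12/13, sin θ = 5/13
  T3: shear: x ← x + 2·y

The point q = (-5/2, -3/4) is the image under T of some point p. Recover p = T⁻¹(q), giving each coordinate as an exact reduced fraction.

p = (3/4, -1)

T1 = [-5/13 12/13 0; -12/13 -5/13 0; 0 0 1]
T2·T1 = [0 1 0; -1 0 0; 0 0 1]
T3·…·T1 = [-2 1 0; -1 0 0; 0 0 1]
det M = 1; M⁻¹ = [0 -1 0; 1 -2 0; 0 0 1]
M⁻¹ · (-5/2, -3/4)ᵀ = (3/4, -1)ᵀ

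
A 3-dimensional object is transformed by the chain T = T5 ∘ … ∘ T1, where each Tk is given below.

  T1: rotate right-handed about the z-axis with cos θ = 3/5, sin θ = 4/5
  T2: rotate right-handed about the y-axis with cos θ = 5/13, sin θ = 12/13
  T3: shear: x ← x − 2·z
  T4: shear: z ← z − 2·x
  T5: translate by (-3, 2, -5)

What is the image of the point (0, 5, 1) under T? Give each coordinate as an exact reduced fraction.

T(p) = (-153/13, 5, 216/13)

T1 rotate right-handed about the z-axis with cos θ = 3/5, sin θ = 4/5: (0, 5, 1) → (-4, 3, 1)
T2 rotate right-handed about the y-axis with cos θ = 5/13, sin θ = 12/13: (-4, 3, 1) → (-8/13, 3, 53/13)
T3 shear: x ← x − 2·z: (-8/13, 3, 53/13) → (-114/13, 3, 53/13)
T4 shear: z ← z − 2·x: (-114/13, 3, 53/13) → (-114/13, 3, 281/13)
T5 translate by (-3, 2, -5): (-114/13, 3, 281/13) → (-153/13, 5, 216/13)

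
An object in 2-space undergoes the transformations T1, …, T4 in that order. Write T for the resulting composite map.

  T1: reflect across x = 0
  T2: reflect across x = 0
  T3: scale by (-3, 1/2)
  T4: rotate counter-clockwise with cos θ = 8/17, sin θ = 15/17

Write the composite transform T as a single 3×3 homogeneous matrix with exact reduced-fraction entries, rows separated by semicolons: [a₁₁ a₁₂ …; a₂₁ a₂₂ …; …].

T1 = [-1 0 0; 0 1 0; 0 0 1]
T2·T1 = [1 0 0; 0 1 0; 0 0 1]
T3·…·T1 = [-3 0 0; 0 1/2 0; 0 0 1]
T4·…·T1 = [-24/17 -15/34 0; -45/17 4/17 0; 0 0 1]

T = [-24/17 -15/34 0; -45/17 4/17 0; 0 0 1]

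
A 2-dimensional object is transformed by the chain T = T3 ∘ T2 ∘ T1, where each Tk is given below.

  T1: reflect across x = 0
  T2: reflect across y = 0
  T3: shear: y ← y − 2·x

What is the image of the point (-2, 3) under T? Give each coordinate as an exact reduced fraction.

T(p) = (2, -7)

T1 reflect across x = 0: (-2, 3) → (2, 3)
T2 reflect across y = 0: (2, 3) → (2, -3)
T3 shear: y ← y − 2·x: (2, -3) → (2, -7)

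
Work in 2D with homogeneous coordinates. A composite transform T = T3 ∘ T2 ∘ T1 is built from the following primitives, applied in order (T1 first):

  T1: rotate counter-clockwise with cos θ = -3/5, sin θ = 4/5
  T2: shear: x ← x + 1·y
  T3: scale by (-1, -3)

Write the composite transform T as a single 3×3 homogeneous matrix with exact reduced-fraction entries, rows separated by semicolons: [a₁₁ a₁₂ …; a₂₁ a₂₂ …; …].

T1 = [-3/5 -4/5 0; 4/5 -3/5 0; 0 0 1]
T2·T1 = [1/5 -7/5 0; 4/5 -3/5 0; 0 0 1]
T3·…·T1 = [-1/5 7/5 0; -12/5 9/5 0; 0 0 1]

T = [-1/5 7/5 0; -12/5 9/5 0; 0 0 1]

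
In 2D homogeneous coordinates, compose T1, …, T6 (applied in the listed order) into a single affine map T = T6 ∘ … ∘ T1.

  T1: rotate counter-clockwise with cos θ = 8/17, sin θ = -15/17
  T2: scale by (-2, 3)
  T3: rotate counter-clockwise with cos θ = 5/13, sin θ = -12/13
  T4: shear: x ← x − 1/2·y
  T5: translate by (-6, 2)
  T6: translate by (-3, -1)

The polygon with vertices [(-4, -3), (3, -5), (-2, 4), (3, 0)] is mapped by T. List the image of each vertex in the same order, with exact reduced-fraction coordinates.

T1 rotate counter-clockwise with cos θ = 8/17, sin θ = -15/17: (-4, -3) → (-77/17, 36/17); (3, -5) → (-3, -5); (-2, 4) → (44/17, 62/17); (3, 0) → (24/17, -45/17)
T2 scale by (-2, 3): (-77/17, 36/17) → (154/17, 108/17); (-3, -5) → (6, -15); (44/17, 62/17) → (-88/17, 186/17); (24/17, -45/17) → (-48/17, -135/17)
T3 rotate counter-clockwise with cos θ = 5/13, sin θ = -12/13: (154/17, 108/17) → (2066/221, -1308/221); (6, -15) → (-150/13, -147/13); (-88/17, 186/17) → (1792/221, 1986/221); (-48/17, -135/17) → (-1860/221, -99/221)
T4 shear: x ← x − 1/2·y: (2066/221, -1308/221) → (160/13, -1308/221); (-150/13, -147/13) → (-153/26, -147/13); (1792/221, 1986/221) → (47/13, 1986/221); (-1860/221, -99/221) → (-213/26, -99/221)
T5 translate by (-6, 2): (160/13, -1308/221) → (82/13, -866/221); (-153/26, -147/13) → (-309/26, -121/13); (47/13, 1986/221) → (-31/13, 2428/221); (-213/26, -99/221) → (-369/26, 343/221)
T6 translate by (-3, -1): (82/13, -866/221) → (43/13, -1087/221); (-309/26, -121/13) → (-387/26, -134/13); (-31/13, 2428/221) → (-70/13, 2207/221); (-369/26, 343/221) → (-447/26, 122/221)

image vertices: (43/13, -1087/221), (-387/26, -134/13), (-70/13, 2207/221), (-447/26, 122/221)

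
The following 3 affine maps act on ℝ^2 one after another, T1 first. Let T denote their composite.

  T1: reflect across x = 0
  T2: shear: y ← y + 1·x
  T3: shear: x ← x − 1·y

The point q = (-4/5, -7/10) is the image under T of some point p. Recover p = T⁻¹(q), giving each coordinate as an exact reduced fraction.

T1 = [-1 0 0; 0 1 0; 0 0 1]
T2·T1 = [-1 0 0; -1 1 0; 0 0 1]
T3·…·T1 = [0 -1 0; -1 1 0; 0 0 1]
det M = -1; M⁻¹ = [-1 -1 0; -1 0 0; 0 0 1]
M⁻¹ · (-4/5, -7/10)ᵀ = (3/2, 4/5)ᵀ

p = (3/2, 4/5)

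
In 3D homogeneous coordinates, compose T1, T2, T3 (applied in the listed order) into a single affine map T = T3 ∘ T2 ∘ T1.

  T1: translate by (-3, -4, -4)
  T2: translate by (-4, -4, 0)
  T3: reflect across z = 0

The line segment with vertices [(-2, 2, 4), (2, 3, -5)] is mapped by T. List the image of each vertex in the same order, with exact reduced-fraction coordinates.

image vertices: (-9, -6, 0), (-5, -5, 9)

T1 translate by (-3, -4, -4): (-2, 2, 4) → (-5, -2, 0); (2, 3, -5) → (-1, -1, -9)
T2 translate by (-4, -4, 0): (-5, -2, 0) → (-9, -6, 0); (-1, -1, -9) → (-5, -5, -9)
T3 reflect across z = 0: (-9, -6, 0) → (-9, -6, 0); (-5, -5, -9) → (-5, -5, 9)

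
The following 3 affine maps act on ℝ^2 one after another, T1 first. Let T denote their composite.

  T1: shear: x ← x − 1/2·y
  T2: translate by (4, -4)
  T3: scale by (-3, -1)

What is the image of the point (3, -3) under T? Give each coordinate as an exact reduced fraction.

T(p) = (-51/2, 7)

T1 shear: x ← x − 1/2·y: (3, -3) → (9/2, -3)
T2 translate by (4, -4): (9/2, -3) → (17/2, -7)
T3 scale by (-3, -1): (17/2, -7) → (-51/2, 7)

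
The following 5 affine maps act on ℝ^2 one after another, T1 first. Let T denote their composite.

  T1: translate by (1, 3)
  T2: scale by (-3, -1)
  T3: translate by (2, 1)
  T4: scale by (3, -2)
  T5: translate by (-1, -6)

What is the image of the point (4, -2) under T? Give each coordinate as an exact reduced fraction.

T1 translate by (1, 3): (4, -2) → (5, 1)
T2 scale by (-3, -1): (5, 1) → (-15, -1)
T3 translate by (2, 1): (-15, -1) → (-13, 0)
T4 scale by (3, -2): (-13, 0) → (-39, 0)
T5 translate by (-1, -6): (-39, 0) → (-40, -6)

T(p) = (-40, -6)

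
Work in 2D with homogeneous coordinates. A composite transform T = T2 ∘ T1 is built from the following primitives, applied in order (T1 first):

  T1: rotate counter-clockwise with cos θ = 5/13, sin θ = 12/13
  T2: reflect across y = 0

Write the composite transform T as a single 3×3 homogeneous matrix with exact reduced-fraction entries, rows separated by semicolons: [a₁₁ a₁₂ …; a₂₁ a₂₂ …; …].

T1 = [5/13 -12/13 0; 12/13 5/13 0; 0 0 1]
T2·T1 = [5/13 -12/13 0; -12/13 -5/13 0; 0 0 1]

T = [5/13 -12/13 0; -12/13 -5/13 0; 0 0 1]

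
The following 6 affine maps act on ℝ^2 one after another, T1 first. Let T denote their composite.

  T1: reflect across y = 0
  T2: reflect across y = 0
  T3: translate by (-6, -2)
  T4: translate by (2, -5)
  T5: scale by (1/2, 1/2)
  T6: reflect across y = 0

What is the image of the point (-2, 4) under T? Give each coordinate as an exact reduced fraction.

T1 reflect across y = 0: (-2, 4) → (-2, -4)
T2 reflect across y = 0: (-2, -4) → (-2, 4)
T3 translate by (-6, -2): (-2, 4) → (-8, 2)
T4 translate by (2, -5): (-8, 2) → (-6, -3)
T5 scale by (1/2, 1/2): (-6, -3) → (-3, -3/2)
T6 reflect across y = 0: (-3, -3/2) → (-3, 3/2)

T(p) = (-3, 3/2)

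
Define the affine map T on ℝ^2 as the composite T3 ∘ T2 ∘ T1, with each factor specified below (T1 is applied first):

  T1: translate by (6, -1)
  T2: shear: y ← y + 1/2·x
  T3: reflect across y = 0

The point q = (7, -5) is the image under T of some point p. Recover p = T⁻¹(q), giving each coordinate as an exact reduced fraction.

p = (1, 5/2)

T1 = [1 0 6; 0 1 -1; 0 0 1]
T2·T1 = [1 0 6; 1/2 1 2; 0 0 1]
T3·…·T1 = [1 0 6; -1/2 -1 -2; 0 0 1]
det M = -1; M⁻¹ = [1 0 -6; -1/2 -1 1; 0 0 1]
M⁻¹ · (7, -5)ᵀ = (1, 5/2)ᵀ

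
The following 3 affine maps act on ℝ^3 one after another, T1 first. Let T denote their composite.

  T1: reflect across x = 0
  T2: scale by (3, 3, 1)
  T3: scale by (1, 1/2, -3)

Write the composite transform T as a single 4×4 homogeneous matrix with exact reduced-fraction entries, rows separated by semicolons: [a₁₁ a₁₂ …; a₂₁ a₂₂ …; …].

T1 = [-1 0 0 0; 0 1 0 0; 0 0 1 0; 0 0 0 1]
T2·T1 = [-3 0 0 0; 0 3 0 0; 0 0 1 0; 0 0 0 1]
T3·…·T1 = [-3 0 0 0; 0 3/2 0 0; 0 0 -3 0; 0 0 0 1]

T = [-3 0 0 0; 0 3/2 0 0; 0 0 -3 0; 0 0 0 1]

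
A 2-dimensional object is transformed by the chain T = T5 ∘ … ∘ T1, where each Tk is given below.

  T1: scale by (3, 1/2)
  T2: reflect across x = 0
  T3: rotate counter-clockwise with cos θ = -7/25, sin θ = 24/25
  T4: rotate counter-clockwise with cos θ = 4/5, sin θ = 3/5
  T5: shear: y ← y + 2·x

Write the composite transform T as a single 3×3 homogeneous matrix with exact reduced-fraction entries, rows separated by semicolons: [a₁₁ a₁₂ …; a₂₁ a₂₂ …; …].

T1 = [3 0 0; 0 1/2 0; 0 0 1]
T2·T1 = [-3 0 0; 0 1/2 0; 0 0 1]
T3·…·T1 = [21/25 -12/25 0; -72/25 -7/50 0; 0 0 1]
T4·…·T1 = [12/5 -3/10 0; -9/5 -2/5 0; 0 0 1]
T5·…·T1 = [12/5 -3/10 0; 3 -1 0; 0 0 1]

T = [12/5 -3/10 0; 3 -1 0; 0 0 1]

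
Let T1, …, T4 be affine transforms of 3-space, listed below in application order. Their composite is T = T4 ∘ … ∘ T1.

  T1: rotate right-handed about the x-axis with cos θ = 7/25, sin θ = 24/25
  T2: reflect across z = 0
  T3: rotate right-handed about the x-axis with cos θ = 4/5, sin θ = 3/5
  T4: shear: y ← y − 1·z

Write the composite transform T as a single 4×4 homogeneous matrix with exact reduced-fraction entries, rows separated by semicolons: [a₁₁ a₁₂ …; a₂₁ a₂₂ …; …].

T = [1 0 0 0; 0 7/5 1/5 0; 0 -3/5 -4/5 0; 0 0 0 1]

T1 = [1 0 0 0; 0 7/25 -24/25 0; 0 24/25 7/25 0; 0 0 0 1]
T2·T1 = [1 0 0 0; 0 7/25 -24/25 0; 0 -24/25 -7/25 0; 0 0 0 1]
T3·…·T1 = [1 0 0 0; 0 4/5 -3/5 0; 0 -3/5 -4/5 0; 0 0 0 1]
T4·…·T1 = [1 0 0 0; 0 7/5 1/5 0; 0 -3/5 -4/5 0; 0 0 0 1]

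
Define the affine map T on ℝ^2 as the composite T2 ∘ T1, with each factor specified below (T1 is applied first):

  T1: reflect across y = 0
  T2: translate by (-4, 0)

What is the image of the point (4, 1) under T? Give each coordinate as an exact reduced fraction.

T1 reflect across y = 0: (4, 1) → (4, -1)
T2 translate by (-4, 0): (4, -1) → (0, -1)

T(p) = (0, -1)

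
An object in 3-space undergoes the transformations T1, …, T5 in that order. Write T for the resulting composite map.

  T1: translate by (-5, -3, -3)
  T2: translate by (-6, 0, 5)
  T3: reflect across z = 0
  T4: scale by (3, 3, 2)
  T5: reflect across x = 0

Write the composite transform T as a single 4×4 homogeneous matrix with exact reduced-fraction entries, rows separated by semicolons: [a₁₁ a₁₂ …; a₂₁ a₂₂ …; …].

T = [-3 0 0 33; 0 3 0 -9; 0 0 -2 -4; 0 0 0 1]

T1 = [1 0 0 -5; 0 1 0 -3; 0 0 1 -3; 0 0 0 1]
T2·T1 = [1 0 0 -11; 0 1 0 -3; 0 0 1 2; 0 0 0 1]
T3·…·T1 = [1 0 0 -11; 0 1 0 -3; 0 0 -1 -2; 0 0 0 1]
T4·…·T1 = [3 0 0 -33; 0 3 0 -9; 0 0 -2 -4; 0 0 0 1]
T5·…·T1 = [-3 0 0 33; 0 3 0 -9; 0 0 -2 -4; 0 0 0 1]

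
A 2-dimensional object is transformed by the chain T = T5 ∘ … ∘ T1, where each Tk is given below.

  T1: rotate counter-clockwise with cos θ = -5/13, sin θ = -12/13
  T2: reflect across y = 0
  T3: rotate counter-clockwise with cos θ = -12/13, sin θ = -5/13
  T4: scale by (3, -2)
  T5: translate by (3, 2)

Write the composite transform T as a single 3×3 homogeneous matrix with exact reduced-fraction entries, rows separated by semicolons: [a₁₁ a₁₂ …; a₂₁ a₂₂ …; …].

T = [360/169 -357/169 3; 238/169 240/169 2; 0 0 1]

T1 = [-5/13 12/13 0; -12/13 -5/13 0; 0 0 1]
T2·T1 = [-5/13 12/13 0; 12/13 5/13 0; 0 0 1]
T3·…·T1 = [120/169 -119/169 0; -119/169 -120/169 0; 0 0 1]
T4·…·T1 = [360/169 -357/169 0; 238/169 240/169 0; 0 0 1]
T5·…·T1 = [360/169 -357/169 3; 238/169 240/169 2; 0 0 1]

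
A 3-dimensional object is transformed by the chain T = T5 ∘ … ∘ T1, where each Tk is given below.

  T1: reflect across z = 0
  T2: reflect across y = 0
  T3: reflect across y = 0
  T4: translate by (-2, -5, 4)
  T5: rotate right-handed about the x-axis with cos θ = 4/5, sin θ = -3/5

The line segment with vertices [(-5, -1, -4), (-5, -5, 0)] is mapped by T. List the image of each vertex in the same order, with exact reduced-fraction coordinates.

image vertices: (-7, 0, 10), (-7, -28/5, 46/5)

T1 reflect across z = 0: (-5, -1, -4) → (-5, -1, 4); (-5, -5, 0) → (-5, -5, 0)
T2 reflect across y = 0: (-5, -1, 4) → (-5, 1, 4); (-5, -5, 0) → (-5, 5, 0)
T3 reflect across y = 0: (-5, 1, 4) → (-5, -1, 4); (-5, 5, 0) → (-5, -5, 0)
T4 translate by (-2, -5, 4): (-5, -1, 4) → (-7, -6, 8); (-5, -5, 0) → (-7, -10, 4)
T5 rotate right-handed about the x-axis with cos θ = 4/5, sin θ = -3/5: (-7, -6, 8) → (-7, 0, 10); (-7, -10, 4) → (-7, -28/5, 46/5)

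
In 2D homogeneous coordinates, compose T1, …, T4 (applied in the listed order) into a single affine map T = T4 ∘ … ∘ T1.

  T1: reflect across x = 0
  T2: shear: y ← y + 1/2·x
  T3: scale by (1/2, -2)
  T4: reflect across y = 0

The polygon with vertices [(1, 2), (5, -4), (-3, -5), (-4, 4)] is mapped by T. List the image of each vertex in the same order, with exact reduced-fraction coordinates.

image vertices: (-1/2, 3), (-5/2, -13), (3/2, -7), (2, 12)

T1 reflect across x = 0: (1, 2) → (-1, 2); (5, -4) → (-5, -4); (-3, -5) → (3, -5); (-4, 4) → (4, 4)
T2 shear: y ← y + 1/2·x: (-1, 2) → (-1, 3/2); (-5, -4) → (-5, -13/2); (3, -5) → (3, -7/2); (4, 4) → (4, 6)
T3 scale by (1/2, -2): (-1, 3/2) → (-1/2, -3); (-5, -13/2) → (-5/2, 13); (3, -7/2) → (3/2, 7); (4, 6) → (2, -12)
T4 reflect across y = 0: (-1/2, -3) → (-1/2, 3); (-5/2, 13) → (-5/2, -13); (3/2, 7) → (3/2, -7); (2, -12) → (2, 12)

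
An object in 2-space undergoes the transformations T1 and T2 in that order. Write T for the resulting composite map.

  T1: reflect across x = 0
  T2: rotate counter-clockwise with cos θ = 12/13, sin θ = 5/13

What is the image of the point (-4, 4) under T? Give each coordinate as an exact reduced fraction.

T1 reflect across x = 0: (-4, 4) → (4, 4)
T2 rotate counter-clockwise with cos θ = 12/13, sin θ = 5/13: (4, 4) → (28/13, 68/13)

T(p) = (28/13, 68/13)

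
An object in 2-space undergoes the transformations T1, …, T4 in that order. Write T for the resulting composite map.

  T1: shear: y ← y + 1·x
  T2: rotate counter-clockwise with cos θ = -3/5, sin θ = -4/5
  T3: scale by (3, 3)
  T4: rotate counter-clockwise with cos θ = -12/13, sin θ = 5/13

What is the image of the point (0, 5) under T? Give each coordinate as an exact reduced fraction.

T1 shear: y ← y + 1·x: (0, 5) → (0, 5)
T2 rotate counter-clockwise with cos θ = -3/5, sin θ = -4/5: (0, 5) → (4, -3)
T3 scale by (3, 3): (4, -3) → (12, -9)
T4 rotate counter-clockwise with cos θ = -12/13, sin θ = 5/13: (12, -9) → (-99/13, 168/13)

T(p) = (-99/13, 168/13)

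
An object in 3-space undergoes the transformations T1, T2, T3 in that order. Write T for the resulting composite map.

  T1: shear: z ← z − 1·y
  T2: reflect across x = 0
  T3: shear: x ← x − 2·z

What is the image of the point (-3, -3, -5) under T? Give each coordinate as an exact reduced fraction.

T(p) = (7, -3, -2)

T1 shear: z ← z − 1·y: (-3, -3, -5) → (-3, -3, -2)
T2 reflect across x = 0: (-3, -3, -2) → (3, -3, -2)
T3 shear: x ← x − 2·z: (3, -3, -2) → (7, -3, -2)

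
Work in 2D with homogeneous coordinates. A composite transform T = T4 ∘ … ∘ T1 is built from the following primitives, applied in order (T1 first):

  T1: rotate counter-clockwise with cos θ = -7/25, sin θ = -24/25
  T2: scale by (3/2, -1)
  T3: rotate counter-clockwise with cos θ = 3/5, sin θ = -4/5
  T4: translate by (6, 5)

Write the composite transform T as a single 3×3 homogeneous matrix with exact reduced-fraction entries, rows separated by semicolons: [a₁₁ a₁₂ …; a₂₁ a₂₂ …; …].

T1 = [-7/25 24/25 0; -24/25 -7/25 0; 0 0 1]
T2·T1 = [-21/50 36/25 0; 24/25 7/25 0; 0 0 1]
T3·…·T1 = [129/250 136/125 0; 114/125 -123/125 0; 0 0 1]
T4·…·T1 = [129/250 136/125 6; 114/125 -123/125 5; 0 0 1]

T = [129/250 136/125 6; 114/125 -123/125 5; 0 0 1]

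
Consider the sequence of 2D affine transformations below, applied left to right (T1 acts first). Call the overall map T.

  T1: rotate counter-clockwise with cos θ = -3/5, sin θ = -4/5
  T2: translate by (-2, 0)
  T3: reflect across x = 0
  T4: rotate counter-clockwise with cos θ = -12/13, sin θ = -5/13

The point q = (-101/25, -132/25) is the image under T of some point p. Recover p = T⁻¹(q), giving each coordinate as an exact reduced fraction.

T1 = [-3/5 4/5 0; -4/5 -3/5 0; 0 0 1]
T2·T1 = [-3/5 4/5 -2; -4/5 -3/5 0; 0 0 1]
T3·…·T1 = [3/5 -4/5 2; -4/5 -3/5 0; 0 0 1]
T4·…·T1 = [-56/65 33/65 -24/13; 33/65 56/65 -10/13; 0 0 1]
det M = -1; M⁻¹ = [-56/65 33/65 -6/5; 33/65 56/65 8/5; 0 0 1]
M⁻¹ · (-101/25, -132/25)ᵀ = (-2/5, -5)ᵀ

p = (-2/5, -5)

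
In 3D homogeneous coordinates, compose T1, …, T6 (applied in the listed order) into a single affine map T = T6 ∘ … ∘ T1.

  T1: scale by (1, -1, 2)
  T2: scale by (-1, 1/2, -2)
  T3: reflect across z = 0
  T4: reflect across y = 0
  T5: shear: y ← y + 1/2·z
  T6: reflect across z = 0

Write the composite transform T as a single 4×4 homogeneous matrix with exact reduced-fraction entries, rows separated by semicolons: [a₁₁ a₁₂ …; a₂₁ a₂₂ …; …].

T1 = [1 0 0 0; 0 -1 0 0; 0 0 2 0; 0 0 0 1]
T2·T1 = [-1 0 0 0; 0 -1/2 0 0; 0 0 -4 0; 0 0 0 1]
T3·…·T1 = [-1 0 0 0; 0 -1/2 0 0; 0 0 4 0; 0 0 0 1]
T4·…·T1 = [-1 0 0 0; 0 1/2 0 0; 0 0 4 0; 0 0 0 1]
T5·…·T1 = [-1 0 0 0; 0 1/2 2 0; 0 0 4 0; 0 0 0 1]
T6·…·T1 = [-1 0 0 0; 0 1/2 2 0; 0 0 -4 0; 0 0 0 1]

T = [-1 0 0 0; 0 1/2 2 0; 0 0 -4 0; 0 0 0 1]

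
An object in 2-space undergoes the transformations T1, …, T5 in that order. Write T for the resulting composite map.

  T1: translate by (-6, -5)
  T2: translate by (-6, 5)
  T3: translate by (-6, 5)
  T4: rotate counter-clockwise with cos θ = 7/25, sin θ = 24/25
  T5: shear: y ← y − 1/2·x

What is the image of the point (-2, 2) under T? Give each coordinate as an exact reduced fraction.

T1 translate by (-6, -5): (-2, 2) → (-8, -3)
T2 translate by (-6, 5): (-8, -3) → (-14, 2)
T3 translate by (-6, 5): (-14, 2) → (-20, 7)
T4 rotate counter-clockwise with cos θ = 7/25, sin θ = 24/25: (-20, 7) → (-308/25, -431/25)
T5 shear: y ← y − 1/2·x: (-308/25, -431/25) → (-308/25, -277/25)

T(p) = (-308/25, -277/25)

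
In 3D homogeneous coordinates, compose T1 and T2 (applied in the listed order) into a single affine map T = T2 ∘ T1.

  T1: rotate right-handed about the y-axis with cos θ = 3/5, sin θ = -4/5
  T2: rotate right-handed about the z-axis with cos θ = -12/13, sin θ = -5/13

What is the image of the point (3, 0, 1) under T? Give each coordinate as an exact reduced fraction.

T(p) = (-12/13, -5/13, 3)

T1 rotate right-handed about the y-axis with cos θ = 3/5, sin θ = -4/5: (3, 0, 1) → (1, 0, 3)
T2 rotate right-handed about the z-axis with cos θ = -12/13, sin θ = -5/13: (1, 0, 3) → (-12/13, -5/13, 3)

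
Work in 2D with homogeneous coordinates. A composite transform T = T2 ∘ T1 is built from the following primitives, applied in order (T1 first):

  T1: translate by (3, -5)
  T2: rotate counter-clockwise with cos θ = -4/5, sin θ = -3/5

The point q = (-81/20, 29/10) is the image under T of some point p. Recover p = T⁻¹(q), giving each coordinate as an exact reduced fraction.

p = (-3/2, 1/4)

T1 = [1 0 3; 0 1 -5; 0 0 1]
T2·T1 = [-4/5 3/5 -27/5; -3/5 -4/5 11/5; 0 0 1]
det M = 1; M⁻¹ = [-4/5 -3/5 -3; 3/5 -4/5 5; 0 0 1]
M⁻¹ · (-81/20, 29/10)ᵀ = (-3/2, 1/4)ᵀ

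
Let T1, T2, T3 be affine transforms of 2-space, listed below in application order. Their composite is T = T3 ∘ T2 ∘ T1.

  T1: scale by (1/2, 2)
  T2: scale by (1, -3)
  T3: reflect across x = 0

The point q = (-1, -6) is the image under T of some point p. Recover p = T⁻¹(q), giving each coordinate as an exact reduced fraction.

T1 = [1/2 0 0; 0 2 0; 0 0 1]
T2·T1 = [1/2 0 0; 0 -6 0; 0 0 1]
T3·…·T1 = [-1/2 0 0; 0 -6 0; 0 0 1]
det M = 3; M⁻¹ = [-2 0 0; 0 -1/6 0; 0 0 1]
M⁻¹ · (-1, -6)ᵀ = (2, 1)ᵀ

p = (2, 1)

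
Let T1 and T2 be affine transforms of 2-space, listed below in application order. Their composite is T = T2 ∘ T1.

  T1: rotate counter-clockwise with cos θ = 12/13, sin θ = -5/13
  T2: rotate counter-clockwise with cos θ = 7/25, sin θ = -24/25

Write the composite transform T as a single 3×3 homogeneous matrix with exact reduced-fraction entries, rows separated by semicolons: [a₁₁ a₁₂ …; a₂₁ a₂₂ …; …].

T1 = [12/13 5/13 0; -5/13 12/13 0; 0 0 1]
T2·T1 = [-36/325 323/325 0; -323/325 -36/325 0; 0 0 1]

T = [-36/325 323/325 0; -323/325 -36/325 0; 0 0 1]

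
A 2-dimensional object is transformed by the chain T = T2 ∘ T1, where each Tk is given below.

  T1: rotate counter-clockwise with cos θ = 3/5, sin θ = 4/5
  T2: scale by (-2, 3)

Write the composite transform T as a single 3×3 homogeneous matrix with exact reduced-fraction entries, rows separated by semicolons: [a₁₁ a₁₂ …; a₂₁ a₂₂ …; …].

T = [-6/5 8/5 0; 12/5 9/5 0; 0 0 1]

T1 = [3/5 -4/5 0; 4/5 3/5 0; 0 0 1]
T2·T1 = [-6/5 8/5 0; 12/5 9/5 0; 0 0 1]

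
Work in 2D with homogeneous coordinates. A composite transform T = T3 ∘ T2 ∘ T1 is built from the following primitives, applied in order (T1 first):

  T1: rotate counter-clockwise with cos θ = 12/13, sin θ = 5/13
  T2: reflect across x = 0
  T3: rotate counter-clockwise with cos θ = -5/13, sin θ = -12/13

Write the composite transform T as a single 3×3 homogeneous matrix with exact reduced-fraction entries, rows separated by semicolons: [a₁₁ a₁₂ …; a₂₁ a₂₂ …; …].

T1 = [12/13 -5/13 0; 5/13 12/13 0; 0 0 1]
T2·T1 = [-12/13 5/13 0; 5/13 12/13 0; 0 0 1]
T3·…·T1 = [120/169 119/169 0; 119/169 -120/169 0; 0 0 1]

T = [120/169 119/169 0; 119/169 -120/169 0; 0 0 1]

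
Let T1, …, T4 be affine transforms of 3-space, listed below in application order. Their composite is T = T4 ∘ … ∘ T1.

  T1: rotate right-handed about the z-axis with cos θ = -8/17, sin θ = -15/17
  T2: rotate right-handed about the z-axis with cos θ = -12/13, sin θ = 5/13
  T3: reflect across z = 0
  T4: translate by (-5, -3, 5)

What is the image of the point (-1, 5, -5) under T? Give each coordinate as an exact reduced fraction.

T(p) = (-152/17, 4/17, 10)

T1 rotate right-handed about the z-axis with cos θ = -8/17, sin θ = -15/17: (-1, 5, -5) → (83/17, -25/17, -5)
T2 rotate right-handed about the z-axis with cos θ = -12/13, sin θ = 5/13: (83/17, -25/17, -5) → (-67/17, 55/17, -5)
T3 reflect across z = 0: (-67/17, 55/17, -5) → (-67/17, 55/17, 5)
T4 translate by (-5, -3, 5): (-67/17, 55/17, 5) → (-152/17, 4/17, 10)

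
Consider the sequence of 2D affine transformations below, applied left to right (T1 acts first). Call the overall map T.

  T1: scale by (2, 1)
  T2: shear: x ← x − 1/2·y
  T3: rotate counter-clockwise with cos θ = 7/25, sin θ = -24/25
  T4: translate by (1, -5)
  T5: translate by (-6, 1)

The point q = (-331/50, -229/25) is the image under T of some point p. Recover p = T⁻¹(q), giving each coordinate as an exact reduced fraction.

p = (3/2, -3)

T1 = [2 0 0; 0 1 0; 0 0 1]
T2·T1 = [2 -1/2 0; 0 1 0; 0 0 1]
T3·…·T1 = [14/25 41/50 0; -48/25 19/25 0; 0 0 1]
T4·…·T1 = [14/25 41/50 1; -48/25 19/25 -5; 0 0 1]
T5·…·T1 = [14/25 41/50 -5; -48/25 19/25 -4; 0 0 1]
det M = 2; M⁻¹ = [19/50 -41/100 13/50; 24/25 7/25 148/25; 0 0 1]
M⁻¹ · (-331/50, -229/25)ᵀ = (3/2, -3)ᵀ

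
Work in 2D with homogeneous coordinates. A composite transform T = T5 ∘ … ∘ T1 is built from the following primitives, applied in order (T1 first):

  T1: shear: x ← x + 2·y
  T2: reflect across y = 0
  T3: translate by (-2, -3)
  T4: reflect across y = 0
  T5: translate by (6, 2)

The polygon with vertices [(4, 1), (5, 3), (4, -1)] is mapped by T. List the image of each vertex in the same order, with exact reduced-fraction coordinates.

T1 shear: x ← x + 2·y: (4, 1) → (6, 1); (5, 3) → (11, 3); (4, -1) → (2, -1)
T2 reflect across y = 0: (6, 1) → (6, -1); (11, 3) → (11, -3); (2, -1) → (2, 1)
T3 translate by (-2, -3): (6, -1) → (4, -4); (11, -3) → (9, -6); (2, 1) → (0, -2)
T4 reflect across y = 0: (4, -4) → (4, 4); (9, -6) → (9, 6); (0, -2) → (0, 2)
T5 translate by (6, 2): (4, 4) → (10, 6); (9, 6) → (15, 8); (0, 2) → (6, 4)

image vertices: (10, 6), (15, 8), (6, 4)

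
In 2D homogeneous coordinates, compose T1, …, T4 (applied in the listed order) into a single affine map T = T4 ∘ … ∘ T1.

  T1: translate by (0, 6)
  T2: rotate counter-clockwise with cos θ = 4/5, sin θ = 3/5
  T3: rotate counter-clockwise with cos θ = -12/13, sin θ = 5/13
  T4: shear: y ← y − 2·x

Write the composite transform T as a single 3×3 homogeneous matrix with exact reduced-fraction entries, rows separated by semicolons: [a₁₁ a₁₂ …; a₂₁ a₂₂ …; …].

T1 = [1 0 0; 0 1 6; 0 0 1]
T2·T1 = [4/5 -3/5 -18/5; 3/5 4/5 24/5; 0 0 1]
T3·…·T1 = [-63/65 16/65 96/65; -16/65 -63/65 -378/65; 0 0 1]
T4·…·T1 = [-63/65 16/65 96/65; 22/13 -19/13 -114/13; 0 0 1]

T = [-63/65 16/65 96/65; 22/13 -19/13 -114/13; 0 0 1]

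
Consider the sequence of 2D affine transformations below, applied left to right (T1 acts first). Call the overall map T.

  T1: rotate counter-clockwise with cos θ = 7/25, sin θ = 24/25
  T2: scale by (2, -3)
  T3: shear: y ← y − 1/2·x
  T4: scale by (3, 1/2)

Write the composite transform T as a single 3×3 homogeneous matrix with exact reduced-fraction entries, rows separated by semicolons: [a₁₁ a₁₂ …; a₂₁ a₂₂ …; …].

T = [42/25 -144/25 0; -79/50 3/50 0; 0 0 1]

T1 = [7/25 -24/25 0; 24/25 7/25 0; 0 0 1]
T2·T1 = [14/25 -48/25 0; -72/25 -21/25 0; 0 0 1]
T3·…·T1 = [14/25 -48/25 0; -79/25 3/25 0; 0 0 1]
T4·…·T1 = [42/25 -144/25 0; -79/50 3/50 0; 0 0 1]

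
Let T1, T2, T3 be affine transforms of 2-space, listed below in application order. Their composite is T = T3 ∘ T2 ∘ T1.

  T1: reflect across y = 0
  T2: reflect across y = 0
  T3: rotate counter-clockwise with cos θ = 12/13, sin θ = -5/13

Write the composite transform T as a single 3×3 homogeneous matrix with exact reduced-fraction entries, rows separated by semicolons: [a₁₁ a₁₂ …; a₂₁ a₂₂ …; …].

T = [12/13 5/13 0; -5/13 12/13 0; 0 0 1]

T1 = [1 0 0; 0 -1 0; 0 0 1]
T2·T1 = [1 0 0; 0 1 0; 0 0 1]
T3·…·T1 = [12/13 5/13 0; -5/13 12/13 0; 0 0 1]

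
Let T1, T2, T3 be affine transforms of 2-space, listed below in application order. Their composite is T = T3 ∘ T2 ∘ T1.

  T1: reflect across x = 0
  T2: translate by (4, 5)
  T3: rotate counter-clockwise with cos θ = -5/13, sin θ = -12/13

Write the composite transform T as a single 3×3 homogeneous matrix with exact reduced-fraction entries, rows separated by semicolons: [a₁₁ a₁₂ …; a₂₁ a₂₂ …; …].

T1 = [-1 0 0; 0 1 0; 0 0 1]
T2·T1 = [-1 0 4; 0 1 5; 0 0 1]
T3·…·T1 = [5/13 12/13 40/13; 12/13 -5/13 -73/13; 0 0 1]

T = [5/13 12/13 40/13; 12/13 -5/13 -73/13; 0 0 1]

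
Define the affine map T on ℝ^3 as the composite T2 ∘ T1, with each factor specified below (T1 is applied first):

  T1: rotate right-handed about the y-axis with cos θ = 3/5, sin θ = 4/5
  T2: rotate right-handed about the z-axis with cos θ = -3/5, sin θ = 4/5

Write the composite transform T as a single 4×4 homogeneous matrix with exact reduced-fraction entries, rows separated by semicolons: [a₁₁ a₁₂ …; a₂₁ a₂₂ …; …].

T1 = [3/5 0 4/5 0; 0 1 0 0; -4/5 0 3/5 0; 0 0 0 1]
T2·T1 = [-9/25 -4/5 -12/25 0; 12/25 -3/5 16/25 0; -4/5 0 3/5 0; 0 0 0 1]

T = [-9/25 -4/5 -12/25 0; 12/25 -3/5 16/25 0; -4/5 0 3/5 0; 0 0 0 1]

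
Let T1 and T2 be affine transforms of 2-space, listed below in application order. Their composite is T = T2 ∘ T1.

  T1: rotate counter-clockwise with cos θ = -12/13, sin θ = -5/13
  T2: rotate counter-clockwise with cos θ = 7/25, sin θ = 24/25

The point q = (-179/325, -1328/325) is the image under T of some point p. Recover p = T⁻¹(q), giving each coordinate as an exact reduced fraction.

T1 = [-12/13 5/13 0; -5/13 -12/13 0; 0 0 1]
T2·T1 = [36/325 323/325 0; -323/325 36/325 0; 0 0 1]
det M = 1; M⁻¹ = [36/325 -323/325 0; 323/325 36/325 0; 0 0 1]
M⁻¹ · (-179/325, -1328/325)ᵀ = (4, -1)ᵀ

p = (4, -1)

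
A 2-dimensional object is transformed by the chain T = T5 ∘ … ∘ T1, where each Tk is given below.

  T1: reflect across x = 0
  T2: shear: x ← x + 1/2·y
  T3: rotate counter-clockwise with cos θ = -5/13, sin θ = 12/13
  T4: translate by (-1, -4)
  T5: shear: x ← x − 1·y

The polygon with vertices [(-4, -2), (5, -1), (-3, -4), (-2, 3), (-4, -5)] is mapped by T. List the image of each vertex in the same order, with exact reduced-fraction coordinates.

T1 reflect across x = 0: (-4, -2) → (4, -2); (5, -1) → (-5, -1); (-3, -4) → (3, -4); (-2, 3) → (2, 3); (-4, -5) → (4, -5)
T2 shear: x ← x + 1/2·y: (4, -2) → (3, -2); (-5, -1) → (-11/2, -1); (3, -4) → (1, -4); (2, 3) → (7/2, 3); (4, -5) → (3/2, -5)
T3 rotate counter-clockwise with cos θ = -5/13, sin θ = 12/13: (3, -2) → (9/13, 46/13); (-11/2, -1) → (79/26, -61/13); (1, -4) → (43/13, 32/13); (7/2, 3) → (-107/26, 27/13); (3/2, -5) → (105/26, 43/13)
T4 translate by (-1, -4): (9/13, 46/13) → (-4/13, -6/13); (79/26, -61/13) → (53/26, -113/13); (43/13, 32/13) → (30/13, -20/13); (-107/26, 27/13) → (-133/26, -25/13); (105/26, 43/13) → (79/26, -9/13)
T5 shear: x ← x − 1·y: (-4/13, -6/13) → (2/13, -6/13); (53/26, -113/13) → (279/26, -113/13); (30/13, -20/13) → (50/13, -20/13); (-133/26, -25/13) → (-83/26, -25/13); (79/26, -9/13) → (97/26, -9/13)

image vertices: (2/13, -6/13), (279/26, -113/13), (50/13, -20/13), (-83/26, -25/13), (97/26, -9/13)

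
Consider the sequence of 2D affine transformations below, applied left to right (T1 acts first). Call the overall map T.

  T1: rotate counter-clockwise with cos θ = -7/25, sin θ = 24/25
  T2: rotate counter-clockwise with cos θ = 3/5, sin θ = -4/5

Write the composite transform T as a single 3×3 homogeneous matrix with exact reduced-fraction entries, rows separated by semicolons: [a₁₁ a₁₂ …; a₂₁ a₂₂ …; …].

T1 = [-7/25 -24/25 0; 24/25 -7/25 0; 0 0 1]
T2·T1 = [3/5 -4/5 0; 4/5 3/5 0; 0 0 1]

T = [3/5 -4/5 0; 4/5 3/5 0; 0 0 1]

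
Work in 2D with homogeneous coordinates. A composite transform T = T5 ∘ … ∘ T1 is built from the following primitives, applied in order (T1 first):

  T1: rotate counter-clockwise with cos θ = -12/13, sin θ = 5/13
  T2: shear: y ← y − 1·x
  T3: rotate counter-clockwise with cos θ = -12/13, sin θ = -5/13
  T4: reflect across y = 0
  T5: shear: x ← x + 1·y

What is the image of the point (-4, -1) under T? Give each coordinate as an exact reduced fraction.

T(p) = (-1408/169, -467/169)

T1 rotate counter-clockwise with cos θ = -12/13, sin θ = 5/13: (-4, -1) → (53/13, -8/13)
T2 shear: y ← y − 1·x: (53/13, -8/13) → (53/13, -61/13)
T3 rotate counter-clockwise with cos θ = -12/13, sin θ = -5/13: (53/13, -61/13) → (-941/169, 467/169)
T4 reflect across y = 0: (-941/169, 467/169) → (-941/169, -467/169)
T5 shear: x ← x + 1·y: (-941/169, -467/169) → (-1408/169, -467/169)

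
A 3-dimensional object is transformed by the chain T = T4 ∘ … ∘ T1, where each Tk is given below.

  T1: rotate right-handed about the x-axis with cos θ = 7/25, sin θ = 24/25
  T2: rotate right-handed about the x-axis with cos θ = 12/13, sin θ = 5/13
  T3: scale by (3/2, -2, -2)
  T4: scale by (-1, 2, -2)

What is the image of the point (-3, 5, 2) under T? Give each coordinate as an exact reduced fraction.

T1 rotate right-handed about the x-axis with cos θ = 7/25, sin θ = 24/25: (-3, 5, 2) → (-3, -13/25, 134/25)
T2 rotate right-handed about the x-axis with cos θ = 12/13, sin θ = 5/13: (-3, -13/25, 134/25) → (-3, -826/325, 1543/325)
T3 scale by (3/2, -2, -2): (-3, -826/325, 1543/325) → (-9/2, 1652/325, -3086/325)
T4 scale by (-1, 2, -2): (-9/2, 1652/325, -3086/325) → (9/2, 3304/325, 6172/325)

T(p) = (9/2, 3304/325, 6172/325)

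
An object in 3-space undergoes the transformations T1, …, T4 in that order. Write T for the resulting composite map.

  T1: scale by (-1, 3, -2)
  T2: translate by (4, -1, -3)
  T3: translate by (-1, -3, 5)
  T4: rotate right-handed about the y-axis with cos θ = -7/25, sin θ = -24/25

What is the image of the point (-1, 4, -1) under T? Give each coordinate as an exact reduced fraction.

T1 scale by (-1, 3, -2): (-1, 4, -1) → (1, 12, 2)
T2 translate by (4, -1, -3): (1, 12, 2) → (5, 11, -1)
T3 translate by (-1, -3, 5): (5, 11, -1) → (4, 8, 4)
T4 rotate right-handed about the y-axis with cos θ = -7/25, sin θ = -24/25: (4, 8, 4) → (-124/25, 8, 68/25)

T(p) = (-124/25, 8, 68/25)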